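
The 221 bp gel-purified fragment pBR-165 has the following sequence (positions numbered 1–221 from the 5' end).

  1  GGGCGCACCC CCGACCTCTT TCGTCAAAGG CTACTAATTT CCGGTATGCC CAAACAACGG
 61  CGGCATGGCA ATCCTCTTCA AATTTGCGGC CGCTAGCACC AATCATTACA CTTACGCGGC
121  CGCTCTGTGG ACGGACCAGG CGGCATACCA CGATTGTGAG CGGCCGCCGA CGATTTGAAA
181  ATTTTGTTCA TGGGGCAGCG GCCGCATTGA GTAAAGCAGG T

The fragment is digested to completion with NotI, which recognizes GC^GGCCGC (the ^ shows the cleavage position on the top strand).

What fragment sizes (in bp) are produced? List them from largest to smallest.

NotI sites (GCGGCCGC) start at positions 86, 116, 160, 198.
NotI cuts after base 2 of each site, so after positions 87, 117, 161, 199.
Linear molecule, 4 cuts → 5 fragments:
  1–87 → 87 bp
  88–117 → 30 bp
  118–161 → 44 bp
  162–199 → 38 bp
  200–221 → 22 bp
Sorted largest to smallest: 87, 44, 38, 30, 22 bp.

87, 44, 38, 30, 22 bp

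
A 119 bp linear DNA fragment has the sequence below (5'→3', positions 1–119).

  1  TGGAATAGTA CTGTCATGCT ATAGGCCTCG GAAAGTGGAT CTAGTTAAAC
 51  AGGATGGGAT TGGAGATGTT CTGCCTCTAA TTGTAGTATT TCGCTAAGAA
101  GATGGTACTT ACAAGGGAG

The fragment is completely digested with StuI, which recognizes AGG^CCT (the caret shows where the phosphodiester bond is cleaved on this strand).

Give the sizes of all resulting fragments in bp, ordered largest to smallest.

94, 25 bp

The StuI site (AGGCCT) starts at position 23.
StuI cuts after base 3 of each site, so after position 25.
Linear molecule, 1 cut → 2 fragments:
  1–25 → 25 bp
  26–119 → 94 bp
Sorted largest to smallest: 94, 25 bp.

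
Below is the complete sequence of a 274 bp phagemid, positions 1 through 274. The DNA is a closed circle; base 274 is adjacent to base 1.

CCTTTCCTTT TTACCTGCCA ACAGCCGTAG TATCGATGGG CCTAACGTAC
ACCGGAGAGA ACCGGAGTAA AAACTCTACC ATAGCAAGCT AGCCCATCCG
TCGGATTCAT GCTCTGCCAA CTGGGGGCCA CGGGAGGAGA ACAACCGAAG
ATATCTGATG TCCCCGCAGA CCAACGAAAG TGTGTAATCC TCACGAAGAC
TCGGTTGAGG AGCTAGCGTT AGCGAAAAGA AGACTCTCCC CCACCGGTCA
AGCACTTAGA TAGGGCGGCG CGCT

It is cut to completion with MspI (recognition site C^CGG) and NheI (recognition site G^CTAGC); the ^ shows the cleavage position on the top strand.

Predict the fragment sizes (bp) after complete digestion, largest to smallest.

124, 82, 32, 26, 10 bp

MspI sites (CCGG) start at positions 52, 62, 244.
MspI cuts after the first base of each site, so after positions 52, 62, 244.
NheI sites (GCTAGC) start at positions 88, 212.
NheI cuts after the first base of each site, so after positions 88, 212.
Combined cut positions: 52, 62, 88, 212, 244.
Circular molecule, 5 cuts → 5 fragments:
  53–62 → 10 bp
  63–88 → 26 bp
  89–212 → 124 bp
  213–244 → 32 bp
  245–274 then 1–52 → 30 + 52 = 82 bp
Sorted largest to smallest: 124, 82, 32, 26, 10 bp.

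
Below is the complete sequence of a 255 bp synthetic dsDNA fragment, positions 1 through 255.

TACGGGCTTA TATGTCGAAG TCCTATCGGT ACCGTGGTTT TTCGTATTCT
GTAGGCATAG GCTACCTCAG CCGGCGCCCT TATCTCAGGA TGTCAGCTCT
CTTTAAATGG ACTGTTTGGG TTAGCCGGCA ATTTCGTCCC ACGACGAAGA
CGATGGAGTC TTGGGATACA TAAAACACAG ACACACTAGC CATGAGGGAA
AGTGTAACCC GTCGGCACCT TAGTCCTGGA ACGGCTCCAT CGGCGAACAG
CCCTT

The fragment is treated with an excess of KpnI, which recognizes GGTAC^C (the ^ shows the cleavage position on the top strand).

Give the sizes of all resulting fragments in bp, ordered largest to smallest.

The KpnI site (GGTACC) starts at position 28.
KpnI cuts after base 5 of each site (before the last base), so after position 32.
Linear molecule, 1 cut → 2 fragments:
  1–32 → 32 bp
  33–255 → 223 bp
Sorted largest to smallest: 223, 32 bp.

223, 32 bp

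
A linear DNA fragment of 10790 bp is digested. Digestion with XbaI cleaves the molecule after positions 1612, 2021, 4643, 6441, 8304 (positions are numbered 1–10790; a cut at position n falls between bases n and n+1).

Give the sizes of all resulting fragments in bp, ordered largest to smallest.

2622, 2486, 1863, 1798, 1612, 409 bp

Linear molecule, 5 cuts → 6 fragments:
  1612 − 0 = 1612 bp
  2021 − 1612 = 409 bp
  4643 − 2021 = 2622 bp
  6441 − 4643 = 1798 bp
  8304 − 6441 = 1863 bp
  10790 − 8304 = 2486 bp
Sorted largest to smallest: 2622, 2486, 1863, 1798, 1612, 409 bp.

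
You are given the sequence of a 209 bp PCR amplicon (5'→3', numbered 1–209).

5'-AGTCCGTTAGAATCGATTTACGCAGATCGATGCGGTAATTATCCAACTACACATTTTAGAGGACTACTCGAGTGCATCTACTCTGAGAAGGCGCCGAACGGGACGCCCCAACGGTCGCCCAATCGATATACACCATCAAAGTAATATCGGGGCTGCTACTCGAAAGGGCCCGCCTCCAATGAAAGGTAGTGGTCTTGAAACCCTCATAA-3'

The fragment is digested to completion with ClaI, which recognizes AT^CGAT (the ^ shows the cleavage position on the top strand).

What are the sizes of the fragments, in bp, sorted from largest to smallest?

ClaI sites (ATCGAT) start at positions 12, 26, 122.
ClaI cuts after base 2 of each site, so after positions 13, 27, 123.
Linear molecule, 3 cuts → 4 fragments:
  1–13 → 13 bp
  14–27 → 14 bp
  28–123 → 96 bp
  124–209 → 86 bp
Sorted largest to smallest: 96, 86, 14, 13 bp.

96, 86, 14, 13 bp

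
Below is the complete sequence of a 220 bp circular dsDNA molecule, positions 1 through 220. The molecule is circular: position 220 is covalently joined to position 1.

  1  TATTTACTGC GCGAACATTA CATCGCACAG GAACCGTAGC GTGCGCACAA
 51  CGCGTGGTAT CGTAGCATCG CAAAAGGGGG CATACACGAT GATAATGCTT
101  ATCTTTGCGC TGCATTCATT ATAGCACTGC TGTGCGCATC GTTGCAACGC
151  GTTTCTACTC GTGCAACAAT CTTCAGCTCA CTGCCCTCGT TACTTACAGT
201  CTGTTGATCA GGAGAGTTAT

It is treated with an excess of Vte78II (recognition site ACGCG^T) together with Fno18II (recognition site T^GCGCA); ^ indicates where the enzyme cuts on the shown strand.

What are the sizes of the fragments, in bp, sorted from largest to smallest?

Vte78II sites (ACGCGT) start at positions 50, 147.
Vte78II cuts after base 5 of each site (before the last base), so after positions 54, 151.
Fno18II sites (TGCGCA) start at positions 42, 133.
Fno18II cuts after the first base of each site, so after positions 42, 133.
Combined cut positions: 42, 54, 133, 151.
Circular molecule, 4 cuts → 4 fragments:
  43–54 → 12 bp
  55–133 → 79 bp
  134–151 → 18 bp
  152–220 then 1–42 → 69 + 42 = 111 bp
Sorted largest to smallest: 111, 79, 18, 12 bp.

111, 79, 18, 12 bp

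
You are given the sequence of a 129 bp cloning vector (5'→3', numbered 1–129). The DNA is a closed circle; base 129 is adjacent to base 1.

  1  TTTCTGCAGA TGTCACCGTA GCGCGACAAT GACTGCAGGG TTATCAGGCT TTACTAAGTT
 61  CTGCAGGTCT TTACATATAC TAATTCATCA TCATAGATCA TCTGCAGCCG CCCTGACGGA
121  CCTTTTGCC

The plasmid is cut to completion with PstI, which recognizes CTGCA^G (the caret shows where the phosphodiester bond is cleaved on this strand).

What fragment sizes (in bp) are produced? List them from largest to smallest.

PstI sites (CTGCAG) start at positions 4, 33, 61, 102.
PstI cuts after base 5 of each site (before the last base), so after positions 8, 37, 65, 106.
Circular molecule, 4 cuts → 4 fragments:
  9–37 → 29 bp
  38–65 → 28 bp
  66–106 → 41 bp
  107–129 then 1–8 → 23 + 8 = 31 bp
Sorted largest to smallest: 41, 31, 29, 28 bp.

41, 31, 29, 28 bp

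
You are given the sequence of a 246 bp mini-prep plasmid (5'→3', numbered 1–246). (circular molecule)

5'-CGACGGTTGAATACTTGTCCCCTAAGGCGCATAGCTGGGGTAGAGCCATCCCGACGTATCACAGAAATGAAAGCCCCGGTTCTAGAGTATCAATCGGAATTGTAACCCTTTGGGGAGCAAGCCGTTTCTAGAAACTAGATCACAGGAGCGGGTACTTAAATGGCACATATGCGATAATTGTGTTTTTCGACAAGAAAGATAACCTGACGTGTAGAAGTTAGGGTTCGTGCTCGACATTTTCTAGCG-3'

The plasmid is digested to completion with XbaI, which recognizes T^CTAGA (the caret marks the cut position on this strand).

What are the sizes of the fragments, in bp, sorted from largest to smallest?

XbaI sites (TCTAGA) start at positions 81, 127.
XbaI cuts after the first base of each site, so after positions 81, 127.
Circular molecule, 2 cuts → 2 fragments:
  82–127 → 46 bp
  128–246 then 1–81 → 119 + 81 = 200 bp
Sorted largest to smallest: 200, 46 bp.

200, 46 bp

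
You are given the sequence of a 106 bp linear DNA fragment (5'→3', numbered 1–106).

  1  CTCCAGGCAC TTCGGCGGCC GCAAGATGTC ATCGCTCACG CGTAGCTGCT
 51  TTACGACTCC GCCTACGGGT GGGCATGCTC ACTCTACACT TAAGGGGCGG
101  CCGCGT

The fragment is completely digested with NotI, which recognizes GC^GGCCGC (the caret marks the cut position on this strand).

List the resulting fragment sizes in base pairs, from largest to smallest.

NotI sites (GCGGCCGC) start at positions 15, 97.
NotI cuts after base 2 of each site, so after positions 16, 98.
Linear molecule, 2 cuts → 3 fragments:
  1–16 → 16 bp
  17–98 → 82 bp
  99–106 → 8 bp
Sorted largest to smallest: 82, 16, 8 bp.

82, 16, 8 bp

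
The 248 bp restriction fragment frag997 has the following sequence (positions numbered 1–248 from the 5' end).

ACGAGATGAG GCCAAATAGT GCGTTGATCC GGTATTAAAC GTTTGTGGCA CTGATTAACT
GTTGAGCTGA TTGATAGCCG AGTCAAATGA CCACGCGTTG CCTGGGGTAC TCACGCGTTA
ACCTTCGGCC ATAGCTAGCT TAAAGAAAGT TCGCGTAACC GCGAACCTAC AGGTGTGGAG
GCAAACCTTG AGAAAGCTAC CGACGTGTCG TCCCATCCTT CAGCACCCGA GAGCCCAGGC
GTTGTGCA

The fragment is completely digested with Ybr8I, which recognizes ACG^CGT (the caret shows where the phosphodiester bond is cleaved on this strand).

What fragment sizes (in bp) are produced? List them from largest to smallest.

133, 95, 20 bp

Ybr8I sites (ACGCGT) start at positions 93, 113.
Ybr8I cuts after base 3 of each site, so after positions 95, 115.
Linear molecule, 2 cuts → 3 fragments:
  1–95 → 95 bp
  96–115 → 20 bp
  116–248 → 133 bp
Sorted largest to smallest: 133, 95, 20 bp.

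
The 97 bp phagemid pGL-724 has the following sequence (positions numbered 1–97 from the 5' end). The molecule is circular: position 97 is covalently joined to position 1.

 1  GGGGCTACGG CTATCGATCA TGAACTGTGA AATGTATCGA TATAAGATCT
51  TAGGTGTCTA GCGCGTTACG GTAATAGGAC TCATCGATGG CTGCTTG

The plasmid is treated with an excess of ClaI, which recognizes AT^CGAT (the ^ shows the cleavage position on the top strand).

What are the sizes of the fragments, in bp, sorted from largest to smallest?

47, 27, 23 bp

ClaI sites (ATCGAT) start at positions 13, 36, 83.
ClaI cuts after base 2 of each site, so after positions 14, 37, 84.
Circular molecule, 3 cuts → 3 fragments:
  15–37 → 23 bp
  38–84 → 47 bp
  85–97 then 1–14 → 13 + 14 = 27 bp
Sorted largest to smallest: 47, 27, 23 bp.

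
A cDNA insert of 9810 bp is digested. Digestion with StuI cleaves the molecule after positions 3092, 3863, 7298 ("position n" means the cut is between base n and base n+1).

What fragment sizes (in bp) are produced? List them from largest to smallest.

3435, 3092, 2512, 771 bp

Linear molecule, 3 cuts → 4 fragments:
  3092 − 0 = 3092 bp
  3863 − 3092 = 771 bp
  7298 − 3863 = 3435 bp
  9810 − 7298 = 2512 bp
Sorted largest to smallest: 3435, 3092, 2512, 771 bp.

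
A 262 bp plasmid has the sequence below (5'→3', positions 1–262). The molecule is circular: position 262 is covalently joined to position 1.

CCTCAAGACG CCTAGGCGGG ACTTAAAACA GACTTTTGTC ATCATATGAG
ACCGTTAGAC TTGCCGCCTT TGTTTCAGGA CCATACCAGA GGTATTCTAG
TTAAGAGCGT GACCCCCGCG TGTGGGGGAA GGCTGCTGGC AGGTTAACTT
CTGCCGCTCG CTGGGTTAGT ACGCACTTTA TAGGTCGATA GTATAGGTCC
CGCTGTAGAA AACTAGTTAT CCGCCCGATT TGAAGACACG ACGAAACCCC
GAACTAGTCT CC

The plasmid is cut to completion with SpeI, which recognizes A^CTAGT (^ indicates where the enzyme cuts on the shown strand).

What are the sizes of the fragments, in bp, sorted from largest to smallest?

SpeI sites (ACTAGT) start at positions 212, 253.
SpeI cuts after the first base of each site, so after positions 212, 253.
Circular molecule, 2 cuts → 2 fragments:
  213–253 → 41 bp
  254–262 then 1–212 → 9 + 212 = 221 bp
Sorted largest to smallest: 221, 41 bp.

221, 41 bp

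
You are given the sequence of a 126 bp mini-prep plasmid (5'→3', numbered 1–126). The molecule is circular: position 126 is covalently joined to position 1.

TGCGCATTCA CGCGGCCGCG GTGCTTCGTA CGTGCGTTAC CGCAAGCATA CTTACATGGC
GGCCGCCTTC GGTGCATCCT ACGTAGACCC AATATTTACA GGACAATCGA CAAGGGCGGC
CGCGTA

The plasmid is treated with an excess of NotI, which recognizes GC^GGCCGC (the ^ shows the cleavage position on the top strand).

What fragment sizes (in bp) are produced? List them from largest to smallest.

57, 47, 22 bp

NotI sites (GCGGCCGC) start at positions 12, 59, 116.
NotI cuts after base 2 of each site, so after positions 13, 60, 117.
Circular molecule, 3 cuts → 3 fragments:
  14–60 → 47 bp
  61–117 → 57 bp
  118–126 then 1–13 → 9 + 13 = 22 bp
Sorted largest to smallest: 57, 47, 22 bp.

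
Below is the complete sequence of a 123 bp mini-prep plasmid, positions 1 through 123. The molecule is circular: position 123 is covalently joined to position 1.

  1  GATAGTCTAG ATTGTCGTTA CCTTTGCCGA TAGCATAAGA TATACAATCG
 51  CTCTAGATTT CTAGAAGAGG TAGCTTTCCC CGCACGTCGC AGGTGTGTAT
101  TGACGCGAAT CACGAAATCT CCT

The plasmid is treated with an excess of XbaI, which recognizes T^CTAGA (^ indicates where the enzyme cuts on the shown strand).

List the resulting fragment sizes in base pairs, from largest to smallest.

XbaI sites (TCTAGA) start at positions 6, 52, 60.
XbaI cuts after the first base of each site, so after positions 6, 52, 60.
Circular molecule, 3 cuts → 3 fragments:
  7–52 → 46 bp
  53–60 → 8 bp
  61–123 then 1–6 → 63 + 6 = 69 bp
Sorted largest to smallest: 69, 46, 8 bp.

69, 46, 8 bp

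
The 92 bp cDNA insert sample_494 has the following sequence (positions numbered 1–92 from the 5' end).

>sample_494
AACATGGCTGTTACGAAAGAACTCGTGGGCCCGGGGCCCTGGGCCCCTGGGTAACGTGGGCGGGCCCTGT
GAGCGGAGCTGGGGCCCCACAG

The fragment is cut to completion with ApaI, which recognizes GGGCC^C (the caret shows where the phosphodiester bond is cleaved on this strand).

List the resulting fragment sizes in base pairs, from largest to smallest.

31, 21, 20, 7, 7, 6 bp

ApaI sites (GGGCCC) start at positions 27, 34, 41, 62, 82.
ApaI cuts after base 5 of each site (before the last base), so after positions 31, 38, 45, 66, 86.
Linear molecule, 5 cuts → 6 fragments:
  1–31 → 31 bp
  32–38 → 7 bp
  39–45 → 7 bp
  46–66 → 21 bp
  67–86 → 20 bp
  87–92 → 6 bp
Sorted largest to smallest: 31, 21, 20, 7, 7, 6 bp.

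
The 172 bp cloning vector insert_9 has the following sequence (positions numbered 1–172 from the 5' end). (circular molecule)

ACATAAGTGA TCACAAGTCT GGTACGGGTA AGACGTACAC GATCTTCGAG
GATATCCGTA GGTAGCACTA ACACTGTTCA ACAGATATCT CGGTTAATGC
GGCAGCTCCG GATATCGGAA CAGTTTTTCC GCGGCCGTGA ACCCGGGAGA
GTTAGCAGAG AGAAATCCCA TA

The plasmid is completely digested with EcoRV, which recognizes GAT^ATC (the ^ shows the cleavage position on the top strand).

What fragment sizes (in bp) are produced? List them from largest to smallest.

112, 33, 27 bp

EcoRV sites (GATATC) start at positions 51, 84, 111.
EcoRV cuts after base 3 of each site, so after positions 53, 86, 113.
Circular molecule, 3 cuts → 3 fragments:
  54–86 → 33 bp
  87–113 → 27 bp
  114–172 then 1–53 → 59 + 53 = 112 bp
Sorted largest to smallest: 112, 33, 27 bp.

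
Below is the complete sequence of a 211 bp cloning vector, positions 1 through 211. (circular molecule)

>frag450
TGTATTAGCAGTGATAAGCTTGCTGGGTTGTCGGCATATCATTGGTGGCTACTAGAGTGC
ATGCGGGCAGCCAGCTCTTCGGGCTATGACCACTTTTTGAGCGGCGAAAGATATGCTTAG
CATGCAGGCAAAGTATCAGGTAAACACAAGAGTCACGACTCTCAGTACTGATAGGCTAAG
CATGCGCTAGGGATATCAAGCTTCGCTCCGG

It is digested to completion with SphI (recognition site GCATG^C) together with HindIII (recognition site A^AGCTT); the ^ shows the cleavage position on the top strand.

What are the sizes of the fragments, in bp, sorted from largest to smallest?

61, 60, 47, 29, 14 bp

SphI sites (GCATGC) start at positions 59, 120, 180.
SphI cuts after base 5 of each site (before the last base), so after positions 63, 124, 184.
HindIII sites (AAGCTT) start at positions 16, 198.
HindIII cuts after the first base of each site, so after positions 16, 198.
Combined cut positions: 16, 63, 124, 184, 198.
Circular molecule, 5 cuts → 5 fragments:
  17–63 → 47 bp
  64–124 → 61 bp
  125–184 → 60 bp
  185–198 → 14 bp
  199–211 then 1–16 → 13 + 16 = 29 bp
Sorted largest to smallest: 61, 60, 47, 29, 14 bp.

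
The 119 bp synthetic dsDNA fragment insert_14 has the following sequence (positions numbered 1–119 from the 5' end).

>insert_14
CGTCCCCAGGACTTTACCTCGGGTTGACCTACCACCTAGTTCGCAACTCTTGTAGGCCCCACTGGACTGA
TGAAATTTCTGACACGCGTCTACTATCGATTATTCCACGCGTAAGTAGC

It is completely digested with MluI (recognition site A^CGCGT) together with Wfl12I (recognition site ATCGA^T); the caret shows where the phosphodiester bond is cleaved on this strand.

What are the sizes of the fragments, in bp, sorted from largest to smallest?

84, 15, 12, 8 bp

MluI sites (ACGCGT) start at positions 84, 107.
MluI cuts after the first base of each site, so after positions 84, 107.
The Wfl12I site (ATCGAT) starts at position 95.
Wfl12I cuts after base 5 of each site (before the last base), so after position 99.
Combined cut positions: 84, 99, 107.
Linear molecule, 3 cuts → 4 fragments:
  1–84 → 84 bp
  85–99 → 15 bp
  100–107 → 8 bp
  108–119 → 12 bp
Sorted largest to smallest: 84, 15, 12, 8 bp.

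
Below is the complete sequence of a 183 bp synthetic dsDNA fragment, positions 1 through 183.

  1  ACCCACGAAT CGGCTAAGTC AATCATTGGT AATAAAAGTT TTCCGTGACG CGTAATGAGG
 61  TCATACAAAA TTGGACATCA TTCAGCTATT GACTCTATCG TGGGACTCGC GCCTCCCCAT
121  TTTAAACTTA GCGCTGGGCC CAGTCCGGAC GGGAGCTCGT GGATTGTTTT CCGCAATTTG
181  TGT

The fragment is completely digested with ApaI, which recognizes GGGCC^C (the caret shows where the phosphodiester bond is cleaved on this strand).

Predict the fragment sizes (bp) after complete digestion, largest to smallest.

140, 43 bp

The ApaI site (GGGCCC) starts at position 136.
ApaI cuts after base 5 of each site (before the last base), so after position 140.
Linear molecule, 1 cut → 2 fragments:
  1–140 → 140 bp
  141–183 → 43 bp
Sorted largest to smallest: 140, 43 bp.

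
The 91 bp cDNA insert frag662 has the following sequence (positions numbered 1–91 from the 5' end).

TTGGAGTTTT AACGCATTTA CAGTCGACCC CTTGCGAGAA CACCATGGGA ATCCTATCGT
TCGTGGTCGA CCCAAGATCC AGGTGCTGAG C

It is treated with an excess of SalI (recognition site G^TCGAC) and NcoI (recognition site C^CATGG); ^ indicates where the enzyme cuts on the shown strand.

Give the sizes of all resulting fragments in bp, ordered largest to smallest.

25, 23, 23, 20 bp

SalI sites (GTCGAC) start at positions 23, 66.
SalI cuts after the first base of each site, so after positions 23, 66.
The NcoI site (CCATGG) starts at position 43.
NcoI cuts after the first base of each site, so after position 43.
Combined cut positions: 23, 43, 66.
Linear molecule, 3 cuts → 4 fragments:
  1–23 → 23 bp
  24–43 → 20 bp
  44–66 → 23 bp
  67–91 → 25 bp
Sorted largest to smallest: 25, 23, 23, 20 bp.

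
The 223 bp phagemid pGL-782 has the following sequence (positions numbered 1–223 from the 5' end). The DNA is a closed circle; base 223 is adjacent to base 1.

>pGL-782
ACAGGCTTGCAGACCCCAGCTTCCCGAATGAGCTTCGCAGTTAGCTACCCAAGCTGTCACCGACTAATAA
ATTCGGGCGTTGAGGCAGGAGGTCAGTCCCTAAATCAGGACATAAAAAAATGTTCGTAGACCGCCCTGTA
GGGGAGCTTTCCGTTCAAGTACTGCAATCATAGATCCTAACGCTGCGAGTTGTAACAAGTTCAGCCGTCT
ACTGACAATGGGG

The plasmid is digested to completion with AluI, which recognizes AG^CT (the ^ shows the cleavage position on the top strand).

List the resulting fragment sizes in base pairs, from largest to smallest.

96, 93, 13, 12, 9 bp

AluI sites (AGCT) start at positions 18, 31, 43, 52, 145.
AluI cuts after base 2 of each site, so after positions 19, 32, 44, 53, 146.
Circular molecule, 5 cuts → 5 fragments:
  20–32 → 13 bp
  33–44 → 12 bp
  45–53 → 9 bp
  54–146 → 93 bp
  147–223 then 1–19 → 77 + 19 = 96 bp
Sorted largest to smallest: 96, 93, 13, 12, 9 bp.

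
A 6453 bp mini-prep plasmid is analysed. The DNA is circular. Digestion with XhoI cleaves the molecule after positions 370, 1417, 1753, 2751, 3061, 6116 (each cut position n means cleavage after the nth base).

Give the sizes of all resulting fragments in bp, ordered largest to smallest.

Circular molecule, 6 cuts → 6 fragments:
  1417 − 370 = 1047 bp
  1753 − 1417 = 336 bp
  2751 − 1753 = 998 bp
  3061 − 2751 = 310 bp
  6116 − 3061 = 3055 bp
  wrap: 6453 − 6116 + 370 = 707 bp
Sorted largest to smallest: 3055, 1047, 998, 707, 336, 310 bp.

3055, 1047, 998, 707, 336, 310 bp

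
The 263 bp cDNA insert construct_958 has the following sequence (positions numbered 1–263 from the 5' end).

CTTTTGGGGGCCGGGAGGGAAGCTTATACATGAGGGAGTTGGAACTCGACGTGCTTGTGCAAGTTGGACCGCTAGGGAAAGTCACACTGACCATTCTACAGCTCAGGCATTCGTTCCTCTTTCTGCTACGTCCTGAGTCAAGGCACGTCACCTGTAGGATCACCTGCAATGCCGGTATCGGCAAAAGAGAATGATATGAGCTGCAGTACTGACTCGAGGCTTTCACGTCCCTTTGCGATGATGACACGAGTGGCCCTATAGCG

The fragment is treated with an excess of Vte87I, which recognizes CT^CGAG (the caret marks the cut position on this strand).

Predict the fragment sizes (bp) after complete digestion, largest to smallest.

The Vte87I site (CTCGAG) starts at position 213.
Vte87I cuts after base 2 of each site, so after position 214.
Linear molecule, 1 cut → 2 fragments:
  1–214 → 214 bp
  215–263 → 49 bp
Sorted largest to smallest: 214, 49 bp.

214, 49 bp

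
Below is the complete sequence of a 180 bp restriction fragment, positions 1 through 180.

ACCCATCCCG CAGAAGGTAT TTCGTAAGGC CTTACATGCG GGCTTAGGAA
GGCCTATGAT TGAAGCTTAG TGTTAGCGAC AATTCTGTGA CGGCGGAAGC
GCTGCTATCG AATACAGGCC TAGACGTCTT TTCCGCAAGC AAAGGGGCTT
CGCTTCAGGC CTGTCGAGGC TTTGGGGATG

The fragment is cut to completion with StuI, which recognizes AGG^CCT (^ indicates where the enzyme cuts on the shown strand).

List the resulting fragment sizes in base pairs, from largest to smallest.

66, 41, 29, 23, 21 bp

StuI sites (AGGCCT) start at positions 27, 50, 116, 157.
StuI cuts after base 3 of each site, so after positions 29, 52, 118, 159.
Linear molecule, 4 cuts → 5 fragments:
  1–29 → 29 bp
  30–52 → 23 bp
  53–118 → 66 bp
  119–159 → 41 bp
  160–180 → 21 bp
Sorted largest to smallest: 66, 41, 29, 23, 21 bp.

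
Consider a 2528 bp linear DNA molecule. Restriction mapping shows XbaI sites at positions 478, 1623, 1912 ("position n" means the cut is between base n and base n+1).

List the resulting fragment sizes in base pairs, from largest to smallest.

Linear molecule, 3 cuts → 4 fragments:
  478 − 0 = 478 bp
  1623 − 478 = 1145 bp
  1912 − 1623 = 289 bp
  2528 − 1912 = 616 bp
Sorted largest to smallest: 1145, 616, 478, 289 bp.

1145, 616, 478, 289 bp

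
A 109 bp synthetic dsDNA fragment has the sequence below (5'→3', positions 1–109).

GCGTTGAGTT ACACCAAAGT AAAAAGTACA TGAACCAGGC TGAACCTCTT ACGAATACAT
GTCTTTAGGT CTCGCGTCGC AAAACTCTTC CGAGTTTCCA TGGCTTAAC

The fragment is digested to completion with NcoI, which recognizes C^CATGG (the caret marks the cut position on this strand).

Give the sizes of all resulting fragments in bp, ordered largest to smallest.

The NcoI site (CCATGG) starts at position 98.
NcoI cuts after the first base of each site, so after position 98.
Linear molecule, 1 cut → 2 fragments:
  1–98 → 98 bp
  99–109 → 11 bp
Sorted largest to smallest: 98, 11 bp.

98, 11 bp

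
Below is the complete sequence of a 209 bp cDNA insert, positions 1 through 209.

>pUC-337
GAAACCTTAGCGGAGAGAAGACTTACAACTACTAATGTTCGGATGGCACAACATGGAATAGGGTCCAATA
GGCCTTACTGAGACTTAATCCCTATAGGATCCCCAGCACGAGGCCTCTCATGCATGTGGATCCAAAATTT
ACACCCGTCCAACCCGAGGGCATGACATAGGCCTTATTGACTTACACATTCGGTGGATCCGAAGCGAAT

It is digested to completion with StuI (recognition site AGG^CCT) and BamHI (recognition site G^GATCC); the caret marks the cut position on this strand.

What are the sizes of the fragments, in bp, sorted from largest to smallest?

72, 43, 25, 24, 16, 15, 14 bp

StuI sites (AGGCCT) start at positions 70, 111, 169.
StuI cuts after base 3 of each site, so after positions 72, 113, 171.
BamHI sites (GGATCC) start at positions 97, 128, 195.
BamHI cuts after the first base of each site, so after positions 97, 128, 195.
Combined cut positions: 72, 97, 113, 128, 171, 195.
Linear molecule, 6 cuts → 7 fragments:
  1–72 → 72 bp
  73–97 → 25 bp
  98–113 → 16 bp
  114–128 → 15 bp
  129–171 → 43 bp
  172–195 → 24 bp
  196–209 → 14 bp
Sorted largest to smallest: 72, 43, 25, 24, 16, 15, 14 bp.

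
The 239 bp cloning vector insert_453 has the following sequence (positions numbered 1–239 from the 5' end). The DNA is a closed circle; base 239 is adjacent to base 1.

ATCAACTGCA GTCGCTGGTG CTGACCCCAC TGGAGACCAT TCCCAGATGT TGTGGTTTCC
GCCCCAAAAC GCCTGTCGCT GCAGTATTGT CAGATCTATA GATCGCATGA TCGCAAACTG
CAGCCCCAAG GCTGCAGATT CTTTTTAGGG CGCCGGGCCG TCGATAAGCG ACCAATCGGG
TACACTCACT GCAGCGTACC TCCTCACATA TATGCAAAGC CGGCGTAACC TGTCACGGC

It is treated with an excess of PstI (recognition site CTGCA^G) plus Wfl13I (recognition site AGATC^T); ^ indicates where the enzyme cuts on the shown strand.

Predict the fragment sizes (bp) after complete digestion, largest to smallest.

73, 57, 56, 26, 14, 13 bp

PstI sites (CTGCAG) start at positions 6, 79, 118, 132, 189.
PstI cuts after base 5 of each site (before the last base), so after positions 10, 83, 122, 136, 193.
The Wfl13I site (AGATCT) starts at position 92.
Wfl13I cuts after base 5 of each site (before the last base), so after position 96.
Combined cut positions: 10, 83, 96, 122, 136, 193.
Circular molecule, 6 cuts → 6 fragments:
  11–83 → 73 bp
  84–96 → 13 bp
  97–122 → 26 bp
  123–136 → 14 bp
  137–193 → 57 bp
  194–239 then 1–10 → 46 + 10 = 56 bp
Sorted largest to smallest: 73, 57, 56, 26, 14, 13 bp.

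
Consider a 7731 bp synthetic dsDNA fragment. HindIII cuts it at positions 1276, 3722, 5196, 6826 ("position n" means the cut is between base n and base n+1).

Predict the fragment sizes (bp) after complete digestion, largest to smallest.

2446, 1630, 1474, 1276, 905 bp

Linear molecule, 4 cuts → 5 fragments:
  1276 − 0 = 1276 bp
  3722 − 1276 = 2446 bp
  5196 − 3722 = 1474 bp
  6826 − 5196 = 1630 bp
  7731 − 6826 = 905 bp
Sorted largest to smallest: 2446, 1630, 1474, 1276, 905 bp.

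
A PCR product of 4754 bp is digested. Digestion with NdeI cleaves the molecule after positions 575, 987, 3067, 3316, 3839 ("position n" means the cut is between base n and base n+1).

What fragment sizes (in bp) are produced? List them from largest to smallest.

2080, 915, 575, 523, 412, 249 bp

Linear molecule, 5 cuts → 6 fragments:
  575 − 0 = 575 bp
  987 − 575 = 412 bp
  3067 − 987 = 2080 bp
  3316 − 3067 = 249 bp
  3839 − 3316 = 523 bp
  4754 − 3839 = 915 bp
Sorted largest to smallest: 2080, 915, 575, 523, 412, 249 bp.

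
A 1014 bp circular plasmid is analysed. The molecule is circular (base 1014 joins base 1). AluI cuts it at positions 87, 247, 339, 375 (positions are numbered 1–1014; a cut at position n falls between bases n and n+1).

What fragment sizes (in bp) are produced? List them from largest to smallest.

Circular molecule, 4 cuts → 4 fragments:
  247 − 87 = 160 bp
  339 − 247 = 92 bp
  375 − 339 = 36 bp
  wrap: 1014 − 375 + 87 = 726 bp
Sorted largest to smallest: 726, 160, 92, 36 bp.

726, 160, 92, 36 bp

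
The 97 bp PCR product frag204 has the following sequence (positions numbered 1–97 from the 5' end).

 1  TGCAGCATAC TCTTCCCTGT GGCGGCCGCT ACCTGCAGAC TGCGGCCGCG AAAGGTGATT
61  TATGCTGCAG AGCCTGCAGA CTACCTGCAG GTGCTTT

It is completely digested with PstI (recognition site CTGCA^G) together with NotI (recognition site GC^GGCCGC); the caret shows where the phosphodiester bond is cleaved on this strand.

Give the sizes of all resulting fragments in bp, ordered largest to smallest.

PstI sites (CTGCAG) start at positions 33, 65, 74, 85.
PstI cuts after base 5 of each site (before the last base), so after positions 37, 69, 78, 89.
NotI sites (GCGGCCGC) start at positions 22, 42.
NotI cuts after base 2 of each site, so after positions 23, 43.
Combined cut positions: 23, 37, 43, 69, 78, 89.
Linear molecule, 6 cuts → 7 fragments:
  1–23 → 23 bp
  24–37 → 14 bp
  38–43 → 6 bp
  44–69 → 26 bp
  70–78 → 9 bp
  79–89 → 11 bp
  90–97 → 8 bp
Sorted largest to smallest: 26, 23, 14, 11, 9, 8, 6 bp.

26, 23, 14, 11, 9, 8, 6 bp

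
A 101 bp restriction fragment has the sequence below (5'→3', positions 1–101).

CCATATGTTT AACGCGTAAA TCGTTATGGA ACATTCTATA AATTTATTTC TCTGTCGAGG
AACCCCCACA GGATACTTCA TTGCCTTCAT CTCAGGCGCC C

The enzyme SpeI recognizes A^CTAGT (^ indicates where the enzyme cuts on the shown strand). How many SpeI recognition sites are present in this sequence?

0

No occurrence of ACTAGT is present in the sequence.
SpeI does not cut: 0 sites.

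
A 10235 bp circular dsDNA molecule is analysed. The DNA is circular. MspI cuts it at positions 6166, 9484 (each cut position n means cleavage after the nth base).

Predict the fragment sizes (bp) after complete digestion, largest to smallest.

6917, 3318 bp

Circular molecule, 2 cuts → 2 fragments:
  9484 − 6166 = 3318 bp
  wrap: 10235 − 9484 + 6166 = 6917 bp
Sorted largest to smallest: 6917, 3318 bp.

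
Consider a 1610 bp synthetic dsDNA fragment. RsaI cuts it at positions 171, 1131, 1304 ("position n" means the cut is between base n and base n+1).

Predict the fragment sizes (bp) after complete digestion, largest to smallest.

Linear molecule, 3 cuts → 4 fragments:
  171 − 0 = 171 bp
  1131 − 171 = 960 bp
  1304 − 1131 = 173 bp
  1610 − 1304 = 306 bp
Sorted largest to smallest: 960, 306, 173, 171 bp.

960, 306, 173, 171 bp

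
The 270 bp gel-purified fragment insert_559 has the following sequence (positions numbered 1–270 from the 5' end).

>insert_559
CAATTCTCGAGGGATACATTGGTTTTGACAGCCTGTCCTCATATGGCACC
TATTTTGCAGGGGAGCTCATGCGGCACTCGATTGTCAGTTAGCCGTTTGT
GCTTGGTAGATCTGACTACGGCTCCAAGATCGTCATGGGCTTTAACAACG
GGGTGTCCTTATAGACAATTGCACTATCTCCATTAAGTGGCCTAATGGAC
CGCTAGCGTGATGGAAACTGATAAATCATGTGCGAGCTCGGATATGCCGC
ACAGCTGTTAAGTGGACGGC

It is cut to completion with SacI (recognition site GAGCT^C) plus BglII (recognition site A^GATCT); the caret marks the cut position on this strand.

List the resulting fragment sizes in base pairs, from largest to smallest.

SacI sites (GAGCTC) start at positions 63, 234.
SacI cuts after base 5 of each site (before the last base), so after positions 67, 238.
The BglII site (AGATCT) starts at position 108.
BglII cuts after the first base of each site, so after position 108.
Combined cut positions: 67, 108, 238.
Linear molecule, 3 cuts → 4 fragments:
  1–67 → 67 bp
  68–108 → 41 bp
  109–238 → 130 bp
  239–270 → 32 bp
Sorted largest to smallest: 130, 67, 41, 32 bp.

130, 67, 41, 32 bp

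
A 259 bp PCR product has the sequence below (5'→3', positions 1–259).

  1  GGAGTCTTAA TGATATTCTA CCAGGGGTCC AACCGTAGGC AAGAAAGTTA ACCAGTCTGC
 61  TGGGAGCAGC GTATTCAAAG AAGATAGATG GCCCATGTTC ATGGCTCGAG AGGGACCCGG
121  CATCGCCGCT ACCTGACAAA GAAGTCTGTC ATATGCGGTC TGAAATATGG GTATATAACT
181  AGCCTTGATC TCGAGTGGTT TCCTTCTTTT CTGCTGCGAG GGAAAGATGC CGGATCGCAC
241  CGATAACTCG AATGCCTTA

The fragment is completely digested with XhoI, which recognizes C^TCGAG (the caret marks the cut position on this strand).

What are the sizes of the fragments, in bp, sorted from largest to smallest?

105, 85, 69 bp

XhoI sites (CTCGAG) start at positions 105, 190.
XhoI cuts after the first base of each site, so after positions 105, 190.
Linear molecule, 2 cuts → 3 fragments:
  1–105 → 105 bp
  106–190 → 85 bp
  191–259 → 69 bp
Sorted largest to smallest: 105, 85, 69 bp.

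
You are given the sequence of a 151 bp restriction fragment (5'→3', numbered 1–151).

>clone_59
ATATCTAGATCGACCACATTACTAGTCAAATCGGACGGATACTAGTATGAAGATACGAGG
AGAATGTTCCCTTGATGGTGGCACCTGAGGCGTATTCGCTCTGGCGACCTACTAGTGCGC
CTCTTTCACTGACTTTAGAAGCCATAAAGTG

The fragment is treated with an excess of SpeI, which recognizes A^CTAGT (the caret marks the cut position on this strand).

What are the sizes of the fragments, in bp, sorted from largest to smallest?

SpeI sites (ACTAGT) start at positions 21, 41, 111.
SpeI cuts after the first base of each site, so after positions 21, 41, 111.
Linear molecule, 3 cuts → 4 fragments:
  1–21 → 21 bp
  22–41 → 20 bp
  42–111 → 70 bp
  112–151 → 40 bp
Sorted largest to smallest: 70, 40, 21, 20 bp.

70, 40, 21, 20 bp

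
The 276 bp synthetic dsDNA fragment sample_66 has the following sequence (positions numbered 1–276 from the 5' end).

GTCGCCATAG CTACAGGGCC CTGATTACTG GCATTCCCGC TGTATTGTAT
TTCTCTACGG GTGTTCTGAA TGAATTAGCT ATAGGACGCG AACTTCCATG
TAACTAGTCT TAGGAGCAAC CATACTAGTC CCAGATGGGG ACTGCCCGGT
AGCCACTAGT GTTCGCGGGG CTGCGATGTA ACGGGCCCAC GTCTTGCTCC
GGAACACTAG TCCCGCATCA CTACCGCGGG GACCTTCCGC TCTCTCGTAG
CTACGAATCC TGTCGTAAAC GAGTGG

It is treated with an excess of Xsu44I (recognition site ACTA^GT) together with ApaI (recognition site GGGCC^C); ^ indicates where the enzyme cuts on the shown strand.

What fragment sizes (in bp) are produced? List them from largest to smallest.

Xsu44I sites (ACTAGT) start at positions 103, 124, 155, 206.
Xsu44I cuts after base 4 of each site, so after positions 106, 127, 158, 209.
ApaI sites (GGGCCC) start at positions 16, 183.
ApaI cuts after base 5 of each site (before the last base), so after positions 20, 187.
Combined cut positions: 20, 106, 127, 158, 187, 209.
Linear molecule, 6 cuts → 7 fragments:
  1–20 → 20 bp
  21–106 → 86 bp
  107–127 → 21 bp
  128–158 → 31 bp
  159–187 → 29 bp
  188–209 → 22 bp
  210–276 → 67 bp
Sorted largest to smallest: 86, 67, 31, 29, 22, 21, 20 bp.

86, 67, 31, 29, 22, 21, 20 bp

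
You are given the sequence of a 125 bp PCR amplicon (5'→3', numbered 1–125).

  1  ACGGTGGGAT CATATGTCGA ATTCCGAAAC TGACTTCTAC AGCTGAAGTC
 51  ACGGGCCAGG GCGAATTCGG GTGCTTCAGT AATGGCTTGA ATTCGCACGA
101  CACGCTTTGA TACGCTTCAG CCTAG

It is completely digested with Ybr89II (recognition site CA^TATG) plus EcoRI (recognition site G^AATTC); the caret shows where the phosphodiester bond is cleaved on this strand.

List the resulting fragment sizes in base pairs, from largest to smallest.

44, 36, 26, 12, 7 bp

The Ybr89II site (CATATG) starts at position 11.
Ybr89II cuts after base 2 of each site, so after position 12.
EcoRI sites (GAATTC) start at positions 19, 63, 89.
EcoRI cuts after the first base of each site, so after positions 19, 63, 89.
Combined cut positions: 12, 19, 63, 89.
Linear molecule, 4 cuts → 5 fragments:
  1–12 → 12 bp
  13–19 → 7 bp
  20–63 → 44 bp
  64–89 → 26 bp
  90–125 → 36 bp
Sorted largest to smallest: 44, 36, 26, 12, 7 bp.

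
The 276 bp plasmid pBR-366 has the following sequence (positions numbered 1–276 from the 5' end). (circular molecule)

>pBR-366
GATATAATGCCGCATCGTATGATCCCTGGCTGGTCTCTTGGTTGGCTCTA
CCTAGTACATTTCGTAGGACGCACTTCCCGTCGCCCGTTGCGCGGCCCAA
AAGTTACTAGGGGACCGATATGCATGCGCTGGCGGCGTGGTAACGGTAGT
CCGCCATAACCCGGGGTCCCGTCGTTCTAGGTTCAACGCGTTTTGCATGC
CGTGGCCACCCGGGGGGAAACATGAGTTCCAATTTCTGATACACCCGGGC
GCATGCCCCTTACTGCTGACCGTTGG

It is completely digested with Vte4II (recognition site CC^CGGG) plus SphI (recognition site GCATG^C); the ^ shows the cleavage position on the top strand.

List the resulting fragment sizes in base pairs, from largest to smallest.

Vte4II sites (CCCGGG) start at positions 160, 209, 244.
Vte4II cuts after base 2 of each site, so after positions 161, 210, 245.
SphI sites (GCATGC) start at positions 122, 195, 251.
SphI cuts after base 5 of each site (before the last base), so after positions 126, 199, 255.
Combined cut positions: 126, 161, 199, 210, 245, 255.
Circular molecule, 6 cuts → 6 fragments:
  127–161 → 35 bp
  162–199 → 38 bp
  200–210 → 11 bp
  211–245 → 35 bp
  246–255 → 10 bp
  256–276 then 1–126 → 21 + 126 = 147 bp
Sorted largest to smallest: 147, 38, 35, 35, 11, 10 bp.

147, 38, 35, 35, 11, 10 bp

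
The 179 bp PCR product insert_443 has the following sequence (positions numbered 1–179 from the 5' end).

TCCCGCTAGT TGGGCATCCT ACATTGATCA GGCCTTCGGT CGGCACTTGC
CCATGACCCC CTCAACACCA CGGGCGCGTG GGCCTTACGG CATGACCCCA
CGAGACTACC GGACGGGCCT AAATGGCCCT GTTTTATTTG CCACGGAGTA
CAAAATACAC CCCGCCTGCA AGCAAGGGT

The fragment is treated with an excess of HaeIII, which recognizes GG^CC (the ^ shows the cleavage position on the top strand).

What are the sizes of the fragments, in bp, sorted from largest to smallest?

53, 50, 35, 32, 9 bp

HaeIII sites (GGCC) start at positions 31, 81, 116, 125.
HaeIII cuts after base 2 of each site, so after positions 32, 82, 117, 126.
Linear molecule, 4 cuts → 5 fragments:
  1–32 → 32 bp
  33–82 → 50 bp
  83–117 → 35 bp
  118–126 → 9 bp
  127–179 → 53 bp
Sorted largest to smallest: 53, 50, 35, 32, 9 bp.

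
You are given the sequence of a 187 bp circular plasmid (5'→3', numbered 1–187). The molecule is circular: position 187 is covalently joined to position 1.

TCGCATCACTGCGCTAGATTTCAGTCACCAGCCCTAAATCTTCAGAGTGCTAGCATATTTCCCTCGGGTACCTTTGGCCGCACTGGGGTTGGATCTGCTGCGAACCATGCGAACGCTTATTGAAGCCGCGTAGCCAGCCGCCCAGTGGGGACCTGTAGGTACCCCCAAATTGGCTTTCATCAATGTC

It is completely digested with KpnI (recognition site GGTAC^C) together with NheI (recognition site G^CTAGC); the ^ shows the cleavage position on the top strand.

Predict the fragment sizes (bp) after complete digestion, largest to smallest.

KpnI sites (GGTACC) start at positions 67, 158.
KpnI cuts after base 5 of each site (before the last base), so after positions 71, 162.
The NheI site (GCTAGC) starts at position 49.
NheI cuts after the first base of each site, so after position 49.
Combined cut positions: 49, 71, 162.
Circular molecule, 3 cuts → 3 fragments:
  50–71 → 22 bp
  72–162 → 91 bp
  163–187 then 1–49 → 25 + 49 = 74 bp
Sorted largest to smallest: 91, 74, 22 bp.

91, 74, 22 bp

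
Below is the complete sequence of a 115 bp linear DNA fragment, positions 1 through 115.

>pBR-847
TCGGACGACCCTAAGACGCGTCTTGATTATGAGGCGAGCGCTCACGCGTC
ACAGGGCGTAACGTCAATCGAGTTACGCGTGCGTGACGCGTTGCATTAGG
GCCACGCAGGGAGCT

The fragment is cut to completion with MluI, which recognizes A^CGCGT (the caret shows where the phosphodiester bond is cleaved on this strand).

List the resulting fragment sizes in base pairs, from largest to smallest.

MluI sites (ACGCGT) start at positions 16, 44, 75, 86.
MluI cuts after the first base of each site, so after positions 16, 44, 75, 86.
Linear molecule, 4 cuts → 5 fragments:
  1–16 → 16 bp
  17–44 → 28 bp
  45–75 → 31 bp
  76–86 → 11 bp
  87–115 → 29 bp
Sorted largest to smallest: 31, 29, 28, 16, 11 bp.

31, 29, 28, 16, 11 bp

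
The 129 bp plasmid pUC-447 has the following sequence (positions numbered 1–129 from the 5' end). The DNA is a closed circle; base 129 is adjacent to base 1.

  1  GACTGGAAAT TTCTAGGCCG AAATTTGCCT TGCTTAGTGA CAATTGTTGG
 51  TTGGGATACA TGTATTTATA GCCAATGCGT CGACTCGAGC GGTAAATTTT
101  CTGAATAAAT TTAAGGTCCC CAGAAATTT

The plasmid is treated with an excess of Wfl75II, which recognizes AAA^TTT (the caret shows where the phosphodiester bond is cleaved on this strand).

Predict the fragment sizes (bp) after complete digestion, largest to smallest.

73, 17, 14, 13, 12 bp

Wfl75II sites (AAATTT) start at positions 7, 21, 94, 107, 124.
Wfl75II cuts after base 3 of each site, so after positions 9, 23, 96, 109, 126.
Circular molecule, 5 cuts → 5 fragments:
  10–23 → 14 bp
  24–96 → 73 bp
  97–109 → 13 bp
  110–126 → 17 bp
  127–129 then 1–9 → 3 + 9 = 12 bp
Sorted largest to smallest: 73, 17, 14, 13, 12 bp.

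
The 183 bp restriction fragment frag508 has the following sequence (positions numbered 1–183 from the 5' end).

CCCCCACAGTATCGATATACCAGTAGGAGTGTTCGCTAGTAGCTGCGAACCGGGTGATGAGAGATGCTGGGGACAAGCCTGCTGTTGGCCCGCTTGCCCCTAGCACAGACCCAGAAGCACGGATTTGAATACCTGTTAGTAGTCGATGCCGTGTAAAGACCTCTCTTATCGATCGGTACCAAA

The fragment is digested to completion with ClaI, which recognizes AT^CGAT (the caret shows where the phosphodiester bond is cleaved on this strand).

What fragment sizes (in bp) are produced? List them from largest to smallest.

ClaI sites (ATCGAT) start at positions 11, 168.
ClaI cuts after base 2 of each site, so after positions 12, 169.
Linear molecule, 2 cuts → 3 fragments:
  1–12 → 12 bp
  13–169 → 157 bp
  170–183 → 14 bp
Sorted largest to smallest: 157, 14, 12 bp.

157, 14, 12 bp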